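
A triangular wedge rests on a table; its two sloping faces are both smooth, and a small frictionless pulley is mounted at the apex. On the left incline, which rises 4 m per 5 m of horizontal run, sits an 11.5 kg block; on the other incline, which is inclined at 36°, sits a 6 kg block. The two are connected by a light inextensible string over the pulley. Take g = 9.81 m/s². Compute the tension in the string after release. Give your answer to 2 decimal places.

46.90 N

Resolve each weight along its own incline: the 11.5 kg mass has component 11.5 × 9.81 × sin 38.66° = 70.475 N down its slope, and the 6 kg mass has 6 × 9.81 × sin 36° = 34.597 N down its slope.
The 11.5 kg side's 70.475 N exceeds the other side's 34.597 N, so that mass slides down and the 6 kg mass slides up. Taking that direction as positive, Newton's second law for the whole system gives 70.475 − 34.597 = (11.5 + 6) a, so a = 35.878 / 17.5 = 2.0502 m/s².
For the 6 kg mass (up-slope positive): T − 34.597 = 6 × 2.0502, so T = 46.898 N.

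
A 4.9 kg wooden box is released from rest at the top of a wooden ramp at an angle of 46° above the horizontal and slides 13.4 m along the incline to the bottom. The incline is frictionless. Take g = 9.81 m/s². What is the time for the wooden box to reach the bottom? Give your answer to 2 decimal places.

The weight component along the incline is mg sin 46° = 34.578 N and the normal force is N = mg cos 46° = 33.392 N.
With no friction, a = g sin 46° = 7.0567 m/s².
Starting from rest, L = ½at², so t = √(2L/a) = √(2 × 13.4 / 7.0567) = 1.9488 s.

1.95 s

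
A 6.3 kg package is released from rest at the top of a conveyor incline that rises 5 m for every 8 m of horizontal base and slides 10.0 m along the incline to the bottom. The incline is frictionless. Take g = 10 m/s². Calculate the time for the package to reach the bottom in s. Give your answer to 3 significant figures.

1.94 s

The weight component along the incline is mg sin 32.01° = 33.390 N and the normal force is N = mg cos 32.01° = 53.424 N.
With no friction, a = g sin 32.01° = 5.3000 m/s².
Starting from rest, L = ½at², so t = √(2L/a) = √(2 × 10.0 / 5.3000) = 1.9426 s.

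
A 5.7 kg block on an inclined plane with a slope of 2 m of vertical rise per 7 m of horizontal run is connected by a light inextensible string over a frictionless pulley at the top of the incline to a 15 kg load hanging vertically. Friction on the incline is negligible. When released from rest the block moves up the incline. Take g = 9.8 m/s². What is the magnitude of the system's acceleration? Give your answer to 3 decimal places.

For the block on the incline: the weight component along the slope is m₁g sin 15.95° = 5.7 × 9.8 × 0.2747 = 15.345 N and the normal force is N = m₁g cos 15.95° = 53.711 N.
Newton's second law for the block (up-slope positive): T − 15.345 = 5.7 a. For the hanging load (downward positive): 15 × 9.8 − T = 15 a.
Adding the two equations eliminates T: 131.655 = 20.7 a, so a = 6.3601 m/s².

6.360 m/s²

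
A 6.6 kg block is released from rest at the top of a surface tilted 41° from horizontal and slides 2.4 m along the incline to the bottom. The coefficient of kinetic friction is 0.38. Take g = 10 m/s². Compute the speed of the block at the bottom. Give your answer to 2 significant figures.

4.2 m/s

The weight component along the incline is mg sin 41° = 43.300 N and the normal force is N = mg cos 41° = 49.811 N.
Friction up the slope is f = μN = 0.38 × 49.811 = 18.928 N, so the net downslope force is 43.300 − 18.928 = 24.372 N and a = 24.372 / 6.6 = 3.6927 m/s².
Starting from rest over a distance of 2.4 m, v² = 2aL = 2 × 3.6927 × 2.4 = 17.7250, so v = 4.2101 m/s.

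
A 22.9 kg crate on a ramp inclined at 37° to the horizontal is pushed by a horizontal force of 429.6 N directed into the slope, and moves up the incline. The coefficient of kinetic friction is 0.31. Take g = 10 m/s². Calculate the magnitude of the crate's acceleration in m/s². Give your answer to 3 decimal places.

The horizontal push has components F cos 37° = 429.6 × 0.7986 = 343.079 N up the incline and F sin 37° = 429.6 × 0.6018 = 258.533 N pressing into the surface.
The normal force is therefore N = mg cos 37° + F sin 37° = 182.879 + 258.533 = 441.412 N, and kinetic friction down the slope is μN = 0.31 × 441.412 = 136.838 N.
Along the incline: F cos 37° − mg sin 37° − μN = ma, so 343.079 − 137.812 − 136.838 = 22.9 a, giving a = 2.9882 m/s².

2.988 m/s²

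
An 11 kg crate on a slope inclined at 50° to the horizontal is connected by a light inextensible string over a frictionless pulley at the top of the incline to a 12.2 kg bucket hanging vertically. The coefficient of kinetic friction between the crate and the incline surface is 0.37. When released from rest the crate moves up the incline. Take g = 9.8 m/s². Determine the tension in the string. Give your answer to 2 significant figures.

110 N

For the crate on the incline: the weight component along the slope is m₁g sin 50° = 11 × 9.8 × 0.7660 = 82.575 N and the normal force is N = m₁g cos 50° = 69.293 N.
Kinetic friction opposes the crate's motion up the incline: f = μN = 0.37 × 69.293 = 25.638 N acting down the slope.
Newton's second law for the crate (up-slope positive): T − 82.575 − 25.638 = 11 a. For the hanging bucket (downward positive): 12.2 × 9.8 − T = 12.2 a.
Adding the two equations eliminates T: 11.347 = 23.2 a, so a = 0.4891 m/s².
Then from the hanging bucket's equation, T = 12.2 × (9.8 − 0.4891) = 113.593 N.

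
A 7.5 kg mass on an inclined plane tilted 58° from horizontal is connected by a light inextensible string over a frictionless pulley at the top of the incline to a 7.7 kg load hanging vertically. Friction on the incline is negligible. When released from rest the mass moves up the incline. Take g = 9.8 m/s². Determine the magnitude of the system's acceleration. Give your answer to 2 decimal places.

For the mass on the incline: the weight component along the slope is m₁g sin 58° = 7.5 × 9.8 × 0.8480 = 62.328 N and the normal force is N = m₁g cos 58° = 38.949 N.
Newton's second law for the mass (up-slope positive): T − 62.328 = 7.5 a. For the hanging load (downward positive): 7.7 × 9.8 − T = 7.7 a.
Adding the two equations eliminates T: 13.132 = 15.2 a, so a = 0.8639 m/s².

0.86 m/s²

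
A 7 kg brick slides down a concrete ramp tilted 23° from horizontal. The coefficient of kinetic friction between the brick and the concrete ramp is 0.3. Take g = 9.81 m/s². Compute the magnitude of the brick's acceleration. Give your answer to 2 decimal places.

1.12 m/s²

Resolving the weight along the incline: the component pulling the brick down the slope is mg sin 23° = 7 × 9.81 × 0.3907 = 26.829 N, and the normal force is N = mg cos 23° = 7 × 9.81 × 0.9205 = 63.211 N.
Kinetic friction acts up the slope with magnitude f = μN = 0.3 × 63.211 = 18.963 N.
Net force along the incline is 26.829 − 18.963 = 7.866 N, so a = 7.866 / 7 = 1.1237 m/s².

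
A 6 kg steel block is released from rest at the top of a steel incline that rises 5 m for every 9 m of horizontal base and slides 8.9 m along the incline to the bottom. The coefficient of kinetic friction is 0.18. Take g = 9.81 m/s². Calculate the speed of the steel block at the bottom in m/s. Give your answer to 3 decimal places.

7.571 m/s

The weight component along the incline is mg sin 29.05° = 28.585 N and the normal force is N = mg cos 29.05° = 51.453 N.
Friction up the slope is f = μN = 0.18 × 51.453 = 9.262 N, so the net downslope force is 28.585 − 9.262 = 19.323 N and a = 19.323 / 6 = 3.2205 m/s².
Starting from rest over a distance of 8.9 m, v² = 2aL = 2 × 3.2205 × 8.9 = 57.3249, so v = 7.5713 m/s.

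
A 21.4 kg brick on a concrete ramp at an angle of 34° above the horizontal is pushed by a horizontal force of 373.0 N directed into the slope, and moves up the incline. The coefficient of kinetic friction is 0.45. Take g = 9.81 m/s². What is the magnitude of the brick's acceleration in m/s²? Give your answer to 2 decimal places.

The horizontal push has components F cos 34° = 373.0 × 0.8290 = 309.217 N up the incline and F sin 34° = 373.0 × 0.5592 = 208.582 N pressing into the surface.
The normal force is therefore N = mg cos 34° + F sin 34° = 174.035 + 208.582 = 382.617 N, and kinetic friction down the slope is μN = 0.45 × 382.617 = 172.178 N.
Along the incline: F cos 34° − mg sin 34° − μN = ma, so 309.217 − 117.395 − 172.178 = 21.4 a, giving a = 0.9179 m/s².

0.92 m/s²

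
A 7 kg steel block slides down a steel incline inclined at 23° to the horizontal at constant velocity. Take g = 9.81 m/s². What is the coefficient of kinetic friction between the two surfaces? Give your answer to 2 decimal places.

At constant velocity the net force along the incline is zero: mg sin 23° = μ mg cos 23°.
So μ = tan 23° = 0.3907 / 0.9205 = 0.4244.

0.42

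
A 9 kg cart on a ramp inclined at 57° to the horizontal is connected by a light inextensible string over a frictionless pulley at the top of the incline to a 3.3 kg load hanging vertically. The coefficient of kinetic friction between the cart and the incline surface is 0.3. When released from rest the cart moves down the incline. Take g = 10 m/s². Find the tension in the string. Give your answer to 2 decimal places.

For the cart on the incline: the weight component along the slope is m₁g sin 57° = 9 × 10 × 0.8387 = 75.483 N and the normal force is N = m₁g cos 57° = 49.018 N.
Kinetic friction opposes the cart's motion down the incline: f = μN = 0.3 × 49.018 = 14.705 N acting up the slope.
Newton's second law for the cart (down-slope positive): 75.483 − 14.705 − T = 9 a. For the hanging load (upward positive): T − 3.3 × 10 = 3.3 a.
Adding the two equations eliminates T: 27.778 = 12.3 a, so a = 2.2584 m/s².
Then from the hanging load's equation, T = 3.3 × (10 + 2.2584) = 40.453 N.

40.45 N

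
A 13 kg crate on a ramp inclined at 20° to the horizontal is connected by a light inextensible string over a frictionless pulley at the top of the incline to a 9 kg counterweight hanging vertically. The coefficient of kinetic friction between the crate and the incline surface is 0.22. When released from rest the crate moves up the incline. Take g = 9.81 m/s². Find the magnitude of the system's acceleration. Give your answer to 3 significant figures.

0.832 m/s²

For the crate on the incline: the weight component along the slope is m₁g sin 20° = 13 × 9.81 × 0.3420 = 43.615 N and the normal force is N = m₁g cos 20° = 119.839 N.
Kinetic friction opposes the crate's motion up the incline: f = μN = 0.22 × 119.839 = 26.365 N acting down the slope.
Newton's second law for the crate (up-slope positive): T − 43.615 − 26.365 = 13 a. For the hanging counterweight (downward positive): 9 × 9.81 − T = 9 a.
Adding the two equations eliminates T: 18.310 = 22 a, so a = 0.8323 m/s².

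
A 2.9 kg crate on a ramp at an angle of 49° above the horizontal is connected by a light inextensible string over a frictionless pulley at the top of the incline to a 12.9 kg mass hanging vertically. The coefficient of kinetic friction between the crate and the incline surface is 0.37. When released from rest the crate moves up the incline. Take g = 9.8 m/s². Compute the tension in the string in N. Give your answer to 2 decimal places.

For the crate on the incline: the weight component along the slope is m₁g sin 49° = 2.9 × 9.8 × 0.7547 = 21.449 N and the normal force is N = m₁g cos 49° = 18.645 N.
Kinetic friction opposes the crate's motion up the incline: f = μN = 0.37 × 18.645 = 6.899 N acting down the slope.
Newton's second law for the crate (up-slope positive): T − 21.449 − 6.899 = 2.9 a. For the hanging mass (downward positive): 12.9 × 9.8 − T = 12.9 a.
Adding the two equations eliminates T: 98.072 = 15.8 a, so a = 6.2071 m/s².
Then from the hanging mass's equation, T = 12.9 × (9.8 − 6.2071) = 46.348 N.

46.35 N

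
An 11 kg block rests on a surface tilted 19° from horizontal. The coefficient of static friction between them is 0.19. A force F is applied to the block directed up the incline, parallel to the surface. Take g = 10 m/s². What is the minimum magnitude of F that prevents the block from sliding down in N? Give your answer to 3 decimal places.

16.051 N

The normal force is N = mg cos 19° = 104.007 N. With F at its minimum the block is on the verge of sliding down, so static friction is at its maximum μ_s N = 0.19 × 104.007 = 19.761 N and acts up the slope.
Equilibrium along the incline: F + μ_s N = mg sin 19°, so F = 35.812 − 19.761 = 16.051 N.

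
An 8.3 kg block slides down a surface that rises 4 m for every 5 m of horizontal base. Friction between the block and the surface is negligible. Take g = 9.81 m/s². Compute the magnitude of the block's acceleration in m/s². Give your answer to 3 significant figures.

Resolving the weight along the incline: the component pulling the block down the slope is mg sin 38.66° = 8.3 × 9.81 × 0.6247 = 50.865 N, and the normal force is N = mg cos 38.66° = 8.3 × 9.81 × 0.7809 = 63.583 N.
With no friction the net force along the incline is 50.865 N, so a = g sin 38.66° = 50.865 / 8.3 = 6.1283 m/s².

6.13 m/s²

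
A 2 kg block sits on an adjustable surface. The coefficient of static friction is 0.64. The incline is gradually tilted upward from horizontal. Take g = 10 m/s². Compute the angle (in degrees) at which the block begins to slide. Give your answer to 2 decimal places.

32.62°

At the threshold of sliding, static friction is at its maximum μ_s N and exactly balances the weight component along the incline: mg sin θ = μ_s mg cos θ.
Hence tan θ = μ_s = 0.64, so θ = arctan(0.64) = 32.6192°.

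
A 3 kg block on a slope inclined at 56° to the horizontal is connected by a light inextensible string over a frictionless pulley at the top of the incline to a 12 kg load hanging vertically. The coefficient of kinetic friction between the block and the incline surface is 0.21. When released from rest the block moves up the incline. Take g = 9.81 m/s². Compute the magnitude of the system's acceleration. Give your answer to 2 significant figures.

For the block on the incline: the weight component along the slope is m₁g sin 56° = 3 × 9.81 × 0.8290 = 24.397 N and the normal force is N = m₁g cos 56° = 16.457 N.
Kinetic friction opposes the block's motion up the incline: f = μN = 0.21 × 16.457 = 3.456 N acting down the slope.
Newton's second law for the block (up-slope positive): T − 24.397 − 3.456 = 3 a. For the hanging load (downward positive): 12 × 9.81 − T = 12 a.
Adding the two equations eliminates T: 89.867 = 15 a, so a = 5.9911 m/s².

6.0 m/s²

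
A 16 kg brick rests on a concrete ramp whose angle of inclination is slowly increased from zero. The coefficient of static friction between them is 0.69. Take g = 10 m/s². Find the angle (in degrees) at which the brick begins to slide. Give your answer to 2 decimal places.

34.61°

At the threshold of sliding, static friction is at its maximum μ_s N and exactly balances the weight component along the incline: mg sin θ = μ_s mg cos θ.
Hence tan θ = μ_s = 0.69, so θ = arctan(0.69) = 34.6057°.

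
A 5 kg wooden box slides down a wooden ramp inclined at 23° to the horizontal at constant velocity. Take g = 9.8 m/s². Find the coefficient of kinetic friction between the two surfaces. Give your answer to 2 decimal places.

0.42

At constant velocity the net force along the incline is zero: mg sin 23° = μ mg cos 23°.
So μ = tan 23° = 0.3907 / 0.9205 = 0.4244.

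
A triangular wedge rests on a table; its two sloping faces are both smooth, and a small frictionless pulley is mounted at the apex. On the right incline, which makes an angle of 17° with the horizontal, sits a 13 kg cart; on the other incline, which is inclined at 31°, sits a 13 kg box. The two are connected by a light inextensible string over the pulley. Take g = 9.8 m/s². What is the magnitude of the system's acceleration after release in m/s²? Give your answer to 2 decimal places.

1.09 m/s²

Resolve each weight along its own incline: the 13 kg mass has component 13 × 9.8 × sin 17° = 37.248 N down its slope, and the 13 kg mass has 13 × 9.8 × sin 31° = 65.616 N down its slope.
The 13 kg side's 65.616 N exceeds the other side's 37.248 N, so that mass slides down and the 13 kg mass slides up. Taking that direction as positive, Newton's second law for the whole system gives 65.616 − 37.248 = (13 + 13) a, so a = 28.368 / 26 = 1.0911 m/s².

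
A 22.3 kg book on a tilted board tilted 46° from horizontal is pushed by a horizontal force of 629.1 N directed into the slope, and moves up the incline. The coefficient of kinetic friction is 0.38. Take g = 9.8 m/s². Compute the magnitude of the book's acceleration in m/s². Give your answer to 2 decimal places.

2.25 m/s²

The horizontal push has components F cos 46° = 629.1 × 0.6947 = 437.036 N up the incline and F sin 46° = 629.1 × 0.7193 = 452.512 N pressing into the surface.
The normal force is therefore N = mg cos 46° + F sin 46° = 151.820 + 452.512 = 604.332 N, and kinetic friction down the slope is μN = 0.38 × 604.332 = 229.646 N.
Along the incline: F cos 46° − mg sin 46° − μN = ma, so 437.036 − 157.196 − 229.646 = 22.3 a, giving a = 2.2509 m/s².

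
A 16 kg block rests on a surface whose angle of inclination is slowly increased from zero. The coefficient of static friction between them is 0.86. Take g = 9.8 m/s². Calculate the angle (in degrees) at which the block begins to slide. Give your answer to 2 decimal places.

40.70°

At the threshold of sliding, static friction is at its maximum μ_s N and exactly balances the weight component along the incline: mg sin θ = μ_s mg cos θ.
Hence tan θ = μ_s = 0.86, so θ = arctan(0.86) = 40.6955°.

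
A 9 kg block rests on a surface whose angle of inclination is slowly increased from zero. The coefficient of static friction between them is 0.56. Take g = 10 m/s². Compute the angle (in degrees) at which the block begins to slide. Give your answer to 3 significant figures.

At the threshold of sliding, static friction is at its maximum μ_s N and exactly balances the weight component along the incline: mg sin θ = μ_s mg cos θ.
Hence tan θ = μ_s = 0.56, so θ = arctan(0.56) = 29.2488°.

29.2°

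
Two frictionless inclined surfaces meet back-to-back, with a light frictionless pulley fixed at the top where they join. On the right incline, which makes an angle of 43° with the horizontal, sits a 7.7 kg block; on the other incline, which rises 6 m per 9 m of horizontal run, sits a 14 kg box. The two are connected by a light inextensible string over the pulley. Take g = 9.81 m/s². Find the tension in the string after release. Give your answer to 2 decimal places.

60.27 N

Resolve each weight along its own incline: the 7.7 kg mass has component 7.7 × 9.81 × sin 43° = 51.516 N down its slope, and the 14 kg mass has 14 × 9.81 × sin 33.69° = 76.183 N down its slope.
The 14 kg side's 76.183 N exceeds the other side's 51.516 N, so that mass slides down and the 7.7 kg mass slides up. Taking that direction as positive, Newton's second law for the whole system gives 76.183 − 51.516 = (7.7 + 14) a, so a = 24.667 / 21.7 = 1.1367 m/s².
For the 7.7 kg mass (up-slope positive): T − 51.516 = 7.7 × 1.1367, so T = 60.269 N.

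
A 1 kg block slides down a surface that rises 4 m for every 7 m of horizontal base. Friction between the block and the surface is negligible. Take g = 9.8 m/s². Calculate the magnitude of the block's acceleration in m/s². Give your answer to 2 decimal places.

4.86 m/s²

Resolving the weight along the incline: the component pulling the block down the slope is mg sin 29.74° = 1 × 9.8 × 0.4961 = 4.862 N, and the normal force is N = mg cos 29.74° = 1 × 9.8 × 0.8682 = 8.508 N.
With no friction the net force along the incline is 4.862 N, so a = g sin 29.74° = 4.862 / 1 = 4.8620 m/s².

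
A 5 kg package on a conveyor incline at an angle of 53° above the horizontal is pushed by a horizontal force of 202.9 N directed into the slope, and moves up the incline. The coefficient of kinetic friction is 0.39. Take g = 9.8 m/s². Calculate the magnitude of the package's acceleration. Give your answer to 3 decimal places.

The horizontal push has components F cos 53° = 202.9 × 0.6018 = 122.105 N up the incline and F sin 53° = 202.9 × 0.7986 = 162.036 N pressing into the surface.
The normal force is therefore N = mg cos 53° + F sin 53° = 29.488 + 162.036 = 191.524 N, and kinetic friction down the slope is μN = 0.39 × 191.524 = 74.694 N.
Along the incline: F cos 53° − mg sin 53° − μN = ma, so 122.105 − 39.131 − 74.694 = 5 a, giving a = 1.6560 m/s².

1.656 m/s²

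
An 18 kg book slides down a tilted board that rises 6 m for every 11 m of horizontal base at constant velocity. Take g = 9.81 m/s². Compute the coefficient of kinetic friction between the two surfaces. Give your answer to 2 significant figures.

0.55

At constant velocity the net force along the incline is zero: mg sin 28.61° = μ mg cos 28.61°.
So μ = tan 28.61° = 0.4789 / 0.8779 = 0.5455.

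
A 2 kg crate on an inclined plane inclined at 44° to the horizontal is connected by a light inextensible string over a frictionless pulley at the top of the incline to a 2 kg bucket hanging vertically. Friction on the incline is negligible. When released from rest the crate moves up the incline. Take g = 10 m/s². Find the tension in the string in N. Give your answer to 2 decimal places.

For the crate on the incline: the weight component along the slope is m₁g sin 44° = 2 × 10 × 0.6947 = 13.894 N and the normal force is N = m₁g cos 44° = 14.387 N.
Newton's second law for the crate (up-slope positive): T − 13.894 = 2 a. For the hanging bucket (downward positive): 2 × 10 − T = 2 a.
Adding the two equations eliminates T: 6.106 = 4 a, so a = 1.5265 m/s².
Then from the hanging bucket's equation, T = 2 × (10 − 1.5265) = 16.947 N.

16.95 N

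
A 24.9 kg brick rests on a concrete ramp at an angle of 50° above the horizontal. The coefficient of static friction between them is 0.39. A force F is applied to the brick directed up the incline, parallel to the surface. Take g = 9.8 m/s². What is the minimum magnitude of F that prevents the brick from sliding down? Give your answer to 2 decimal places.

125.76 N

The normal force is N = mg cos 50° = 156.853 N. With F at its minimum the brick is on the verge of sliding down, so static friction is at its maximum μ_s N = 0.39 × 156.853 = 61.173 N and acts up the slope.
Equilibrium along the incline: F + μ_s N = mg sin 50°, so F = 186.930 − 61.173 = 125.757 N.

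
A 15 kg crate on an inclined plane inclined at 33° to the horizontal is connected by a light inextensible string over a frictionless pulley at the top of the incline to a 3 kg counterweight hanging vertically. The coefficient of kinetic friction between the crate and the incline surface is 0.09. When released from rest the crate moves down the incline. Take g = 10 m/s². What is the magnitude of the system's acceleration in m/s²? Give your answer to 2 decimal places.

For the crate on the incline: the weight component along the slope is m₁g sin 33° = 15 × 10 × 0.5446 = 81.690 N and the normal force is N = m₁g cos 33° = 125.801 N.
Kinetic friction opposes the crate's motion down the incline: f = μN = 0.09 × 125.801 = 11.322 N acting up the slope.
Newton's second law for the crate (down-slope positive): 81.690 − 11.322 − T = 15 a. For the hanging counterweight (upward positive): T − 3 × 10 = 3 a.
Adding the two equations eliminates T: 40.368 = 18 a, so a = 2.2427 m/s².

2.24 m/s²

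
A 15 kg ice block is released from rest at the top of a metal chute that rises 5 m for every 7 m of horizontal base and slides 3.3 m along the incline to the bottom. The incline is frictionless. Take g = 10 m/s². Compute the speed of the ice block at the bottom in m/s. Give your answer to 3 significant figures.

6.19 m/s

The weight component along the incline is mg sin 35.54° = 87.186 N and the normal force is N = mg cos 35.54° = 122.060 N.
With no friction, a = g sin 35.54° = 5.8124 m/s².
Starting from rest over a distance of 3.3 m, v² = 2aL = 2 × 5.8124 × 3.3 = 38.3618, so v = 6.1937 m/s.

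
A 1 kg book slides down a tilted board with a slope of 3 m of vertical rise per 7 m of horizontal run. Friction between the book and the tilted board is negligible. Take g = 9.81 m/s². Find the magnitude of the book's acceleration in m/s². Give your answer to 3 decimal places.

3.864 m/s²

Resolving the weight along the incline: the component pulling the book down the slope is mg sin 23.20° = 1 × 9.81 × 0.3939 = 3.864 N, and the normal force is N = mg cos 23.20° = 1 × 9.81 × 0.9191 = 9.016 N.
With no friction the net force along the incline is 3.864 N, so a = g sin 23.20° = 3.864 / 1 = 3.8640 m/s².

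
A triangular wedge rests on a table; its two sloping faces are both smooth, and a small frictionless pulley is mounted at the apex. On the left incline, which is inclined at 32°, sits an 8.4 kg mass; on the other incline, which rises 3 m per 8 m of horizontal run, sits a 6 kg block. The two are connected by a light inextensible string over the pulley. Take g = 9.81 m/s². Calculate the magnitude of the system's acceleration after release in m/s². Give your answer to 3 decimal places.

1.597 m/s²

Resolve each weight along its own incline: the 8.4 kg mass has component 8.4 × 9.81 × sin 32° = 43.667 N down its slope, and the 6 kg mass has 6 × 9.81 × sin 20.56° = 20.667 N down its slope.
The 8.4 kg side's 43.667 N exceeds the other side's 20.667 N, so that mass slides down and the 6 kg mass slides up. Taking that direction as positive, Newton's second law for the whole system gives 43.667 − 20.667 = (8.4 + 6) a, so a = 23.000 / 14.4 = 1.5972 m/s².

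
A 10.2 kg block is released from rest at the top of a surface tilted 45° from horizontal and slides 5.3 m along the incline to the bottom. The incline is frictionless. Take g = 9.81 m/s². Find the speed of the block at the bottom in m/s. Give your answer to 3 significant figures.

8.57 m/s

The weight component along the incline is mg sin 45° = 70.755 N and the normal force is N = mg cos 45° = 70.755 N.
With no friction, a = g sin 45° = 6.9367 m/s².
Starting from rest over a distance of 5.3 m, v² = 2aL = 2 × 6.9367 × 5.3 = 73.5290, so v = 8.5749 m/s.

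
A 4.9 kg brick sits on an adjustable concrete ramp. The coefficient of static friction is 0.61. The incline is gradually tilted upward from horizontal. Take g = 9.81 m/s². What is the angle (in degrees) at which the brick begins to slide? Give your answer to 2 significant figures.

31°

At the threshold of sliding, static friction is at its maximum μ_s N and exactly balances the weight component along the incline: mg sin θ = μ_s mg cos θ.
Hence tan θ = μ_s = 0.61, so θ = arctan(0.61) = 31.3832°.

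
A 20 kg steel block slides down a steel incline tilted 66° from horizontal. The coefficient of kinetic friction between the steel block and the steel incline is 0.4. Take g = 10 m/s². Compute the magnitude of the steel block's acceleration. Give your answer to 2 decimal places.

7.51 m/s²

Resolving the weight along the incline: the component pulling the steel block down the slope is mg sin 66° = 20 × 10 × 0.9135 = 182.700 N, and the normal force is N = mg cos 66° = 20 × 10 × 0.4067 = 81.340 N.
Kinetic friction acts up the slope with magnitude f = μN = 0.4 × 81.340 = 32.536 N.
Net force along the incline is 182.700 − 32.536 = 150.164 N, so a = 150.164 / 20 = 7.5082 m/s².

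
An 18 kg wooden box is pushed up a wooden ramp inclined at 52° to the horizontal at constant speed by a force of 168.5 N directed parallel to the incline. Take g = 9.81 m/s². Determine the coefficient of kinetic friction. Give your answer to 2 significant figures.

At constant speed ΣF = 0 along the incline. The applied 168.5 N acts up the slope; the weight component mg sin 52° = 139.147 N and kinetic friction μN both act down the slope.
So 168.5 = 139.147 + μ × 108.714, giving μ = (168.5 − 139.147) / 108.714 = 0.2700.

0.27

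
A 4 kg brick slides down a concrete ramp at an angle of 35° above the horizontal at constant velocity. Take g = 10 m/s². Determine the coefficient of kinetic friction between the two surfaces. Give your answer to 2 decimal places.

At constant velocity the net force along the incline is zero: mg sin 35° = μ mg cos 35°.
So μ = tan 35° = 0.5736 / 0.8192 = 0.7002.

0.70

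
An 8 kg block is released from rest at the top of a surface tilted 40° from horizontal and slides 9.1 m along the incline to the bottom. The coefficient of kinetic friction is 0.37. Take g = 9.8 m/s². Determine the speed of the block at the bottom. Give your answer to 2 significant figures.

8.0 m/s

The weight component along the incline is mg sin 40° = 50.395 N and the normal force is N = mg cos 40° = 60.058 N.
Friction up the slope is f = μN = 0.37 × 60.058 = 22.221 N, so the net downslope force is 50.395 − 22.221 = 28.174 N and a = 28.174 / 8 = 3.5217 m/s².
Starting from rest over a distance of 9.1 m, v² = 2aL = 2 × 3.5217 × 9.1 = 64.0949, so v = 8.0059 m/s.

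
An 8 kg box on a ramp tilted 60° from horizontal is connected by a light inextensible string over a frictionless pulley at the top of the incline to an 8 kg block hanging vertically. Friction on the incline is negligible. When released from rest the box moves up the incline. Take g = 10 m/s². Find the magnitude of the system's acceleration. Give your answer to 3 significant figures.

0.670 m/s²

For the box on the incline: the weight component along the slope is m₁g sin 60° = 8 × 10 × 0.8660 = 69.280 N and the normal force is N = m₁g cos 60° = 40.000 N.
Newton's second law for the box (up-slope positive): T − 69.280 = 8 a. For the hanging block (downward positive): 8 × 10 − T = 8 a.
Adding the two equations eliminates T: 10.720 = 16 a, so a = 0.6700 m/s².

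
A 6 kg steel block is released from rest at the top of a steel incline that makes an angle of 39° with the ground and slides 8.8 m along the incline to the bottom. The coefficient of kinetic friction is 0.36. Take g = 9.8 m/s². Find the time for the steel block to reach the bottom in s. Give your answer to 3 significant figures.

2.27 s

The weight component along the incline is mg sin 39° = 37.004 N and the normal force is N = mg cos 39° = 45.696 N.
Friction up the slope is f = μN = 0.36 × 45.696 = 16.451 N, so the net downslope force is 37.004 − 16.451 = 20.553 N and a = 20.553 / 6 = 3.4255 m/s².
Starting from rest, L = ½at², so t = √(2L/a) = √(2 × 8.8 / 3.4255) = 2.2667 s.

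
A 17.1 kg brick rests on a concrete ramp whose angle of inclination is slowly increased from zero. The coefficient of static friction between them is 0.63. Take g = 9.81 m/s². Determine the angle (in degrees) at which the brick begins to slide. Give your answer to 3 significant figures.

At the threshold of sliding, static friction is at its maximum μ_s N and exactly balances the weight component along the incline: mg sin θ = μ_s mg cos θ.
Hence tan θ = μ_s = 0.63, so θ = arctan(0.63) = 32.2109°.

32.2°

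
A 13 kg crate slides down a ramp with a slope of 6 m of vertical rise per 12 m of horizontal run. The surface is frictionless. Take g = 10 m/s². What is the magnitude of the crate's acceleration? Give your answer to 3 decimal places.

Resolving the weight along the incline: the component pulling the crate down the slope is mg sin 26.57° = 13 × 10 × 0.4472 = 58.136 N, and the normal force is N = mg cos 26.57° = 13 × 10 × 0.8944 = 116.272 N.
With no friction the net force along the incline is 58.136 N, so a = g sin 26.57° = 58.136 / 13 = 4.4720 m/s².

4.472 m/s²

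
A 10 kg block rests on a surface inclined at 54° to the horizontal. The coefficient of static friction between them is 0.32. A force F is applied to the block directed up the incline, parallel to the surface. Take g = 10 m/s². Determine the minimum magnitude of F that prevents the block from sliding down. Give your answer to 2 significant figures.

The normal force is N = mg cos 54° = 58.779 N. With F at its minimum the block is on the verge of sliding down, so static friction is at its maximum μ_s N = 0.32 × 58.779 = 18.809 N and acts up the slope.
Equilibrium along the incline: F + μ_s N = mg sin 54°, so F = 80.902 − 18.809 = 62.093 N.

62 N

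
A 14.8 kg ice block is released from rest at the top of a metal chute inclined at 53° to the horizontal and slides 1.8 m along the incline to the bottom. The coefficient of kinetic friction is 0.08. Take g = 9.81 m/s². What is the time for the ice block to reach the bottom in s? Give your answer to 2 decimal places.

0.70 s

The weight component along the incline is mg sin 53° = 115.952 N and the normal force is N = mg cos 53° = 87.376 N.
Friction up the slope is f = μN = 0.08 × 87.376 = 6.990 N, so the net downslope force is 115.952 − 6.990 = 108.962 N and a = 108.962 / 14.8 = 7.3623 m/s².
Starting from rest, L = ½at², so t = √(2L/a) = √(2 × 1.8 / 7.3623) = 0.6993 s.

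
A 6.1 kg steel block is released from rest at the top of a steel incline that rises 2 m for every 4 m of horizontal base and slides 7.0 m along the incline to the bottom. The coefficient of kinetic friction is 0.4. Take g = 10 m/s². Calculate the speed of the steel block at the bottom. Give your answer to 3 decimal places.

3.539 m/s

The weight component along the incline is mg sin 26.57° = 27.280 N and the normal force is N = mg cos 26.57° = 54.560 N.
Friction up the slope is f = μN = 0.4 × 54.560 = 21.824 N, so the net downslope force is 27.280 − 21.824 = 5.456 N and a = 5.456 / 6.1 = 0.8944 m/s².
Starting from rest over a distance of 7.0 m, v² = 2aL = 2 × 0.8944 × 7.0 = 12.5216, so v = 3.5386 m/s.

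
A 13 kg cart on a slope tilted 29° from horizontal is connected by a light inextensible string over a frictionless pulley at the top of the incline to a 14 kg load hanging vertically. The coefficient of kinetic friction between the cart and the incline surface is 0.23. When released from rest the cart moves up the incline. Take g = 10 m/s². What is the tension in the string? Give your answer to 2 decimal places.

For the cart on the incline: the weight component along the slope is m₁g sin 29° = 13 × 10 × 0.4848 = 63.024 N and the normal force is N = m₁g cos 29° = 113.701 N.
Kinetic friction opposes the cart's motion up the incline: f = μN = 0.23 × 113.701 = 26.151 N acting down the slope.
Newton's second law for the cart (up-slope positive): T − 63.024 − 26.151 = 13 a. For the hanging load (downward positive): 14 × 10 − T = 14 a.
Adding the two equations eliminates T: 50.825 = 27 a, so a = 1.8824 m/s².
Then from the hanging load's equation, T = 14 × (10 − 1.8824) = 113.646 N.

113.65 N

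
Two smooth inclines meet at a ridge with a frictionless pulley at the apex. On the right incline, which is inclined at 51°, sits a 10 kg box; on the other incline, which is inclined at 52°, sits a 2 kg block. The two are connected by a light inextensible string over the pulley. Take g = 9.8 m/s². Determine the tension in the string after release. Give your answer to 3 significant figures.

Resolve each weight along its own incline: the 10 kg mass has component 10 × 9.8 × sin 51° = 76.160 N down its slope, and the 2 kg mass has 2 × 9.8 × sin 52° = 15.445 N down its slope.
The 10 kg side's 76.160 N exceeds the other side's 15.445 N, so that mass slides down and the 2 kg mass slides up. Taking that direction as positive, Newton's second law for the whole system gives 76.160 − 15.445 = (10 + 2) a, so a = 60.715 / 12 = 5.0596 m/s².
For the 2 kg mass (up-slope positive): T − 15.445 = 2 × 5.0596, so T = 25.564 N.

25.6 N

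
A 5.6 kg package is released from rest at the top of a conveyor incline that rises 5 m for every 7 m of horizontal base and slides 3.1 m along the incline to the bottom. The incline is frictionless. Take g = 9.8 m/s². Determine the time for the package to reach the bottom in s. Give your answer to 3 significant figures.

The weight component along the incline is mg sin 35.54° = 31.898 N and the normal force is N = mg cos 35.54° = 44.658 N.
With no friction, a = g sin 35.54° = 5.6961 m/s².
Starting from rest, L = ½at², so t = √(2L/a) = √(2 × 3.1 / 5.6961) = 1.0433 s.

1.04 s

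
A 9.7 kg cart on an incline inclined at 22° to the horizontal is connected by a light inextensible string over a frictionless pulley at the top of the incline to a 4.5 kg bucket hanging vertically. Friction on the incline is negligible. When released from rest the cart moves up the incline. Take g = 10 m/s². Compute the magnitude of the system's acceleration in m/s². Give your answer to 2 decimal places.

For the cart on the incline: the weight component along the slope is m₁g sin 22° = 9.7 × 10 × 0.3746 = 36.336 N and the normal force is N = m₁g cos 22° = 89.937 N.
Newton's second law for the cart (up-slope positive): T − 36.336 = 9.7 a. For the hanging bucket (downward positive): 4.5 × 10 − T = 4.5 a.
Adding the two equations eliminates T: 8.664 = 14.2 a, so a = 0.6101 m/s².

0.61 m/s²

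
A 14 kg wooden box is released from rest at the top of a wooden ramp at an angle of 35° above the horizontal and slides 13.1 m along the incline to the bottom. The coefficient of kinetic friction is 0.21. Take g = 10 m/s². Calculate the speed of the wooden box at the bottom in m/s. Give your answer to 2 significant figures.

10 m/s

The weight component along the incline is mg sin 35° = 80.301 N and the normal force is N = mg cos 35° = 114.681 N.
Friction up the slope is f = μN = 0.21 × 114.681 = 24.083 N, so the net downslope force is 80.301 − 24.083 = 56.218 N and a = 56.218 / 14 = 4.0156 m/s².
Starting from rest over a distance of 13.1 m, v² = 2aL = 2 × 4.0156 × 13.1 = 105.2087, so v = 10.2571 m/s.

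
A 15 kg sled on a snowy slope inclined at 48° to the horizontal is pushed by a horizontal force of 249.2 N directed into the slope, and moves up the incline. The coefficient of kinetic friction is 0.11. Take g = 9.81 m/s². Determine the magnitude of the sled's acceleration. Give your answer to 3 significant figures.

1.75 m/s²

The horizontal push has components F cos 48° = 249.2 × 0.6691 = 166.740 N up the incline and F sin 48° = 249.2 × 0.7431 = 185.181 N pressing into the surface.
The normal force is therefore N = mg cos 48° + F sin 48° = 98.458 + 185.181 = 283.639 N, and kinetic friction down the slope is μN = 0.11 × 283.639 = 31.200 N.
Along the incline: F cos 48° − mg sin 48° − μN = ma, so 166.740 − 109.347 − 31.200 = 15 a, giving a = 1.7462 m/s².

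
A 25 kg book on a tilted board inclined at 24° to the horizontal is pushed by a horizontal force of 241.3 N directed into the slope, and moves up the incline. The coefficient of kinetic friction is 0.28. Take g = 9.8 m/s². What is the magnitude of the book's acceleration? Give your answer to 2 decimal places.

1.23 m/s²

The horizontal push has components F cos 24° = 241.3 × 0.9135 = 220.428 N up the incline and F sin 24° = 241.3 × 0.4067 = 98.137 N pressing into the surface.
The normal force is therefore N = mg cos 24° + F sin 24° = 223.808 + 98.137 = 321.945 N, and kinetic friction down the slope is μN = 0.28 × 321.945 = 90.145 N.
Along the incline: F cos 24° − mg sin 24° − μN = ma, so 220.428 − 99.642 − 90.145 = 25 a, giving a = 1.2256 m/s².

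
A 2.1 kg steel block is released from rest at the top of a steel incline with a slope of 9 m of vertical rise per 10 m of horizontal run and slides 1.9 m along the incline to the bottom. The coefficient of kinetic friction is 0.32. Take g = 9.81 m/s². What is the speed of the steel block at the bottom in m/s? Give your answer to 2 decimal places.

4.01 m/s

The weight component along the incline is mg sin 41.99° = 13.781 N and the normal force is N = mg cos 41.99° = 15.313 N.
Friction up the slope is f = μN = 0.32 × 15.313 = 4.900 N, so the net downslope force is 13.781 − 4.900 = 8.881 N and a = 8.881 / 2.1 = 4.2290 m/s².
Starting from rest over a distance of 1.9 m, v² = 2aL = 2 × 4.2290 × 1.9 = 16.0702, so v = 4.0088 m/s.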